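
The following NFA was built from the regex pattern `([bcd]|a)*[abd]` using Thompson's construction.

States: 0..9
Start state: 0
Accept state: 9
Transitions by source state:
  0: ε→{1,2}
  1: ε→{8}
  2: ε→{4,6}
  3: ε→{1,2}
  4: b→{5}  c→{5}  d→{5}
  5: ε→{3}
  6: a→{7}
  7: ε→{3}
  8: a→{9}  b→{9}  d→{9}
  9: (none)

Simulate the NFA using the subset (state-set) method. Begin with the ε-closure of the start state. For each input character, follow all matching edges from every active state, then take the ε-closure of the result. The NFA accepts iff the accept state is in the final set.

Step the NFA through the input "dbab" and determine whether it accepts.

Answer: ACCEPT

Trace:
S₀ = ε-closure({0}) = {0,1,2,4,6,8}
'd' @ 1: {1,2,3,4,5,6,8,9}  ✓accept
'b' @ 2: {1,2,3,4,5,6,8,9}  ✓accept
'a' @ 3: {1,2,3,4,6,7,8,9}  ✓accept
'b' @ 4: {1,2,3,4,5,6,8,9}  ✓accept
after full input: {1,2,3,4,5,6,8,9}  (accept=9 in)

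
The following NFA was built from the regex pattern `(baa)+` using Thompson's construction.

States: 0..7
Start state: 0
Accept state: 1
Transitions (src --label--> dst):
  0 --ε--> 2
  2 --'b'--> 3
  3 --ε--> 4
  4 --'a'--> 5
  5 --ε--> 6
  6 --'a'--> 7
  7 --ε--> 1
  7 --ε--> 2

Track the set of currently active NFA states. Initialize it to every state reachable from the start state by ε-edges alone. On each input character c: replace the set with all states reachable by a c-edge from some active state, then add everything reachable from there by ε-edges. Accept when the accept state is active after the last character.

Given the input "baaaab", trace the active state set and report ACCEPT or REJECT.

initial (ε-close {0}): {0,2}
'b' @ 1: {3,4}
'a' @ 2: {5,6}
'a' @ 3: {1,2,7}  (accept∈set)
'a' @ 4: {}  — state set empty
rest 'ab' ignored (set empty)
end set {} — state 1 not in

Answer: REJECT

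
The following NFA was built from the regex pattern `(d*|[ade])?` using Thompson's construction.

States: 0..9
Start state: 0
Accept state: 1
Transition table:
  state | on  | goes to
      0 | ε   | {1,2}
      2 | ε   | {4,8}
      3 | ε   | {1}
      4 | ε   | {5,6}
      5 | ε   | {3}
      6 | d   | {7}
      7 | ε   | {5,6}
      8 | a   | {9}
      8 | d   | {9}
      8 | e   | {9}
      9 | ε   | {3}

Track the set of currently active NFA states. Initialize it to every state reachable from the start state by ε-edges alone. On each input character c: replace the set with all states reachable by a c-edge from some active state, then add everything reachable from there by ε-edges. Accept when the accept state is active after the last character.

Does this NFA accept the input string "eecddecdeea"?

S₀ = ε-closure({0}) = {0,1,2,3,4,5,6,8}
'e' @ 1: {1,3,9}  (accept∈set)
'e' @ 2: {}  — state set empty
rest 'cddecdeea' ignored (set empty)
final: {}; accept 1 not in set

Answer: REJECT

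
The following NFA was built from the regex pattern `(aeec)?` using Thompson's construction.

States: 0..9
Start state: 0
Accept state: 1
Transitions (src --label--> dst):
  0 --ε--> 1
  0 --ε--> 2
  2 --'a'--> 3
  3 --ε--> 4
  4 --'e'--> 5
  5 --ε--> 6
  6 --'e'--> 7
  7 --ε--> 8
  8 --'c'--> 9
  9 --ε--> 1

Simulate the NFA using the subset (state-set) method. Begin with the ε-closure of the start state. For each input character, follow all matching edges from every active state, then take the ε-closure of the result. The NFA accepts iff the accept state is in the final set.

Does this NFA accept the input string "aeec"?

S₀ = ε-closure({0}) = {0,1,2}
'a' @ 1: {3,4}
'e' @ 2: {5,6}
'e' @ 3: {7,8}
'c' @ 4: {1,9}  ✓accept
after full input: {1,9}  (accept=1 in)

Answer: ACCEPT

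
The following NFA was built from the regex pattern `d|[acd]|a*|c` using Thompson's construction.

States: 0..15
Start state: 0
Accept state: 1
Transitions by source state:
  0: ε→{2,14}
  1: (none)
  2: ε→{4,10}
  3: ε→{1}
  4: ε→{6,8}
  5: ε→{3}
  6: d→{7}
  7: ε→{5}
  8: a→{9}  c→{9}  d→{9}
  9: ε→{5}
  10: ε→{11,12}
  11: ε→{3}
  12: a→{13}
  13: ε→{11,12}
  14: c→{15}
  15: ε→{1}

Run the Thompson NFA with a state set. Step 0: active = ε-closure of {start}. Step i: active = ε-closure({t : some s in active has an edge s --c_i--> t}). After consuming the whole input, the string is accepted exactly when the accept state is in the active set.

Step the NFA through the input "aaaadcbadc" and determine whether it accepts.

Answer: REJECT

Steps:
start: ε-closure({0}) = {0,1,2,3,4,6,8,10,11,12,14}
'a' @ 1: {1,3,5,9,11,12,13}  ✓accept
'a' @ 2: {1,3,11,12,13}  ✓accept
'a' @ 3: {1,3,11,12,13}  ✓accept
'a' @ 4: {1,3,11,12,13}  ✓accept
'd' @ 5: {}  — no active states
rest 'cbadc' ignored (set empty)
end set {} — state 1 not in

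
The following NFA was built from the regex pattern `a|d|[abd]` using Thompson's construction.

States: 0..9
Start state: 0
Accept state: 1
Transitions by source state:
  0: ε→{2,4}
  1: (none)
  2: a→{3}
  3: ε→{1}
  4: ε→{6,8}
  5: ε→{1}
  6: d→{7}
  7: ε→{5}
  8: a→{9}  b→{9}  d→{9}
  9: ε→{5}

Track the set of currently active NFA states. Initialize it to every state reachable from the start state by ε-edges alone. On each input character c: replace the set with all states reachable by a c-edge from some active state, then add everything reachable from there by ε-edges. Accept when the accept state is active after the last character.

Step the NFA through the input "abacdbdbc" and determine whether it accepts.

initial (ε-close {0}): {0,2,4,6,8}
'a' @ 1: {1,3,5,9}  (accept∈set)
'b' @ 2: {}  — state set empty
rest 'acdbdbc' ignored (set empty)
final: {}; accept 1 not in set

Answer: REJECT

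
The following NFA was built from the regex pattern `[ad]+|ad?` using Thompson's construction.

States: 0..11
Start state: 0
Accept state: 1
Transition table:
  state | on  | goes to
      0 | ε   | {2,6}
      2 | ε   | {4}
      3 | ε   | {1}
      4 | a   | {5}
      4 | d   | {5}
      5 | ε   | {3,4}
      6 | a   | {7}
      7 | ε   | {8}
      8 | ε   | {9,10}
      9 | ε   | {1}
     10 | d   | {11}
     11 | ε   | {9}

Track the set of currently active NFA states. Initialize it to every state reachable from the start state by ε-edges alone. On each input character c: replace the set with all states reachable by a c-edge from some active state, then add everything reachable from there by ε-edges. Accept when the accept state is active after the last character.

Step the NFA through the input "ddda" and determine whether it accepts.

initial (ε-close {0}): {0,2,4,6}
'd' @ 1: {1,3,4,5}  ✓accept
'd' @ 2: {1,3,4,5}  ✓accept
'd' @ 3: {1,3,4,5}  ✓accept
'a' @ 4: {1,3,4,5}  ✓accept
end set {1,3,4,5} — state 1 in

Answer: ACCEPT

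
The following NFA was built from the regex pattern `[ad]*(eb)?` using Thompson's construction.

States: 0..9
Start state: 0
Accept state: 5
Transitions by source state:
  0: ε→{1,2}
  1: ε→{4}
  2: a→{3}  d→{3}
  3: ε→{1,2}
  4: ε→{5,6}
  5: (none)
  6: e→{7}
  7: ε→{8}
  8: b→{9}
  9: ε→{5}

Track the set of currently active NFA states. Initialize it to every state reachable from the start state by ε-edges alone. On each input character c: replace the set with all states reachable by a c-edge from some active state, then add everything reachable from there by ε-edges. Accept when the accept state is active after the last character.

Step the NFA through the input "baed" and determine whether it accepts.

S₀ = ε-closure({0}) = {0,1,2,4,5,6}
'b' @ 1: {}  — state set empty
rest 'aed' ignored (set empty)
end set {} — state 5 not in

Answer: REJECT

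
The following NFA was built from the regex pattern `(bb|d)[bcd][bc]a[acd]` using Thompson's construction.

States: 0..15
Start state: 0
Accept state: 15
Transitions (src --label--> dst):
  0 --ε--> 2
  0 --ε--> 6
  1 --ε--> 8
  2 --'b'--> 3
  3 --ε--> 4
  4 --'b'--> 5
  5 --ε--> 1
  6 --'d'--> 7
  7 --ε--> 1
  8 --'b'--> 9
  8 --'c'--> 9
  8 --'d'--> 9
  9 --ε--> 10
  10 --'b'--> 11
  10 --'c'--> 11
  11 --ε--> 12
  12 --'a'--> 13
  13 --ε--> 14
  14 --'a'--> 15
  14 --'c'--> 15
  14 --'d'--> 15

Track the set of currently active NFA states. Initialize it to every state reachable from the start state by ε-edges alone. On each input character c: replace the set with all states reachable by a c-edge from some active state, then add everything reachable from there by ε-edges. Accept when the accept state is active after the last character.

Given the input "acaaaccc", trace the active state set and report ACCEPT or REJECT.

initial (ε-close {0}): {0,2,6}
'a' @ 1: {}  — no active states
rest 'caaaccc' ignored (set empty)
end set {} — state 15 not in

Answer: REJECT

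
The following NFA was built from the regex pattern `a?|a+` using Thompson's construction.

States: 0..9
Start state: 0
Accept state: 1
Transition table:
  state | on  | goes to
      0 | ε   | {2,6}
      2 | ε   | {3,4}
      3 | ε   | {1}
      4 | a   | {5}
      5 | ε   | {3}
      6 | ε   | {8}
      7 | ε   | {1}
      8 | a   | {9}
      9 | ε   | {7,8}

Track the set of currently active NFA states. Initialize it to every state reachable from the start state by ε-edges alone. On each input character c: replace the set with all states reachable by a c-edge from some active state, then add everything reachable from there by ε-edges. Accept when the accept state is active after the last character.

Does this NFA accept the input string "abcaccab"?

initial (ε-close {0}): {0,1,2,3,4,6,8}
'a' @ 1: {1,3,5,7,8,9}  [accepting]
'b' @ 2: {}  — dead — no transitions
rest 'caccab' ignored (set empty)
final: {}; accept 1 not in set

Answer: REJECT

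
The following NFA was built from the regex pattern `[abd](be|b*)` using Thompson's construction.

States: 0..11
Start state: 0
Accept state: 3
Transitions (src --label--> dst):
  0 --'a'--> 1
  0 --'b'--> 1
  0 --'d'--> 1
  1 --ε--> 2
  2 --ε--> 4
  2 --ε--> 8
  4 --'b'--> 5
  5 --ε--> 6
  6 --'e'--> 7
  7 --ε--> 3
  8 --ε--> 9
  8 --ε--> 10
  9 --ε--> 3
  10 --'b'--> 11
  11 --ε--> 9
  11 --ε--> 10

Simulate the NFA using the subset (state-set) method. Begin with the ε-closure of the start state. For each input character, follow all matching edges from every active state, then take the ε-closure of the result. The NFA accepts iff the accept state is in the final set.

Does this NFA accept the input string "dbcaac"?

initial (ε-close {0}): {0}
'd' @ 1: {1,2,3,4,8,9,10}  (accept∈set)
'b' @ 2: {3,5,6,9,10,11}  (accept∈set)
'c' @ 3: {}  — no active states
rest 'aac' ignored (set empty)
after full input: {}  (accept=3 not in)

Answer: REJECT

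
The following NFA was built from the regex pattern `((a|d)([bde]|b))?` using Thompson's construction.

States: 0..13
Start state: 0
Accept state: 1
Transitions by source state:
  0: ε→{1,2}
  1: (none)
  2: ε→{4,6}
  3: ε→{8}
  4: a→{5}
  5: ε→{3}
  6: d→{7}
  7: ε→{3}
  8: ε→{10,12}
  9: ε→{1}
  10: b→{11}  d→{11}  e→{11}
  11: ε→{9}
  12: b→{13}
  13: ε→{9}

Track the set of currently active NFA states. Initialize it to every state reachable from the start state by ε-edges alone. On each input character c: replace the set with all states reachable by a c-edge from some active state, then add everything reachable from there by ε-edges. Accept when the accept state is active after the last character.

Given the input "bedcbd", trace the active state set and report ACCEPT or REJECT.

Answer: REJECT

Steps:
S₀ = ε-closure({0}) = {0,1,2,4,6}
'b' @ 1: {}  — dead — no transitions
rest 'edcbd' ignored (set empty)
end set {} — state 1 not in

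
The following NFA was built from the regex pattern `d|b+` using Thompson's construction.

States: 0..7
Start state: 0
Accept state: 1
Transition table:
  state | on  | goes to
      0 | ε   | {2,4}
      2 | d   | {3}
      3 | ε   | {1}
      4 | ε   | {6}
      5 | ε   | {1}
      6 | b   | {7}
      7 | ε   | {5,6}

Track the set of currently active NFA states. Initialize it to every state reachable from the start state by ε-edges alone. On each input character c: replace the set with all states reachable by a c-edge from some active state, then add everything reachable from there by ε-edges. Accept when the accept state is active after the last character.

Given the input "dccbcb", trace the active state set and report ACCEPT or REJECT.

S₀ = ε-closure({0}) = {0,2,4,6}
'd' @ 1: {1,3}  ✓accept
'c' @ 2: {}  — state set empty
rest 'cbcb' ignored (set empty)
after full input: {}  (accept=1 not in)

Answer: REJECT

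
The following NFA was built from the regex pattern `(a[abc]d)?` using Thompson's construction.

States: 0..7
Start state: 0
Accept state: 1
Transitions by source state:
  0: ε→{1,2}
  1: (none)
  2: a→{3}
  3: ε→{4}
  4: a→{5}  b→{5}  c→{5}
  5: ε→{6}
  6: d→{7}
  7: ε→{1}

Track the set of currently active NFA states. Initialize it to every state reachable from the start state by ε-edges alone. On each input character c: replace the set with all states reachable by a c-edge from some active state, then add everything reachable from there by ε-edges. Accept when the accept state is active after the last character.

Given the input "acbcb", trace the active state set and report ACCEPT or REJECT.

Answer: REJECT

Steps:
start: ε-closure({0}) = {0,1,2}
'a' @ 1: {3,4}
'c' @ 2: {5,6}
'b' @ 3: {}  — no active states
rest 'cb' ignored (set empty)
end set {} — state 1 not in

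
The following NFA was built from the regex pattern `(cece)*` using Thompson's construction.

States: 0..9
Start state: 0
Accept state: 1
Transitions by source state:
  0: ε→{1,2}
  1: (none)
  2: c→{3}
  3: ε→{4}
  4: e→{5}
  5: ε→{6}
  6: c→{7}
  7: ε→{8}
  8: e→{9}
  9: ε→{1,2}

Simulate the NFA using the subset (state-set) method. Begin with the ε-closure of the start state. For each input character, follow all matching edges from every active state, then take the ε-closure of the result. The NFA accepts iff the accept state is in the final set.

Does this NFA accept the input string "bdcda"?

Answer: REJECT

Steps:
initial (ε-close {0}): {0,1,2}
'b' @ 1: {}  — state set empty
rest 'dcda' ignored (set empty)
end set {} — state 1 not in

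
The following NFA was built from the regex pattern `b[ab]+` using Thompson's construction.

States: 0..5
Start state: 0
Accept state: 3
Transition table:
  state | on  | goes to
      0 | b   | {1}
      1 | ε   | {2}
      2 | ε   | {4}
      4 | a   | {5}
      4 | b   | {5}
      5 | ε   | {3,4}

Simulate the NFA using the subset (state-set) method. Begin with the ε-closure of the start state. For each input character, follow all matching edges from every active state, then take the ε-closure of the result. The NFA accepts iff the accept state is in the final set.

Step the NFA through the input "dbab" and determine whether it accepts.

Answer: REJECT

Steps:
S₀ = ε-closure({0}) = {0}
'd' @ 1: {}  — dead — no transitions
rest 'bab' ignored (set empty)
after full input: {}  (accept=3 not in)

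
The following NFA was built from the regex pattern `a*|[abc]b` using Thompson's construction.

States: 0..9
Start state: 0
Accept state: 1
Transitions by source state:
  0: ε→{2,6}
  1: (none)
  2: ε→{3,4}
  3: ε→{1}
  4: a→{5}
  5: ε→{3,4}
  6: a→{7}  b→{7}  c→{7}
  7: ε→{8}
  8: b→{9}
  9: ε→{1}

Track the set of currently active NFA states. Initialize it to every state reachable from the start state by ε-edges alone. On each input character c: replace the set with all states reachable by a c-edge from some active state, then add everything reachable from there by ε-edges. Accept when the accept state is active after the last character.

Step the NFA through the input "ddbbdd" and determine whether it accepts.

start: ε-closure({0}) = {0,1,2,3,4,6}
'd' @ 1: {}  — state set empty
rest 'dbbdd' ignored (set empty)
final: {}; accept 1 not in set

Answer: REJECT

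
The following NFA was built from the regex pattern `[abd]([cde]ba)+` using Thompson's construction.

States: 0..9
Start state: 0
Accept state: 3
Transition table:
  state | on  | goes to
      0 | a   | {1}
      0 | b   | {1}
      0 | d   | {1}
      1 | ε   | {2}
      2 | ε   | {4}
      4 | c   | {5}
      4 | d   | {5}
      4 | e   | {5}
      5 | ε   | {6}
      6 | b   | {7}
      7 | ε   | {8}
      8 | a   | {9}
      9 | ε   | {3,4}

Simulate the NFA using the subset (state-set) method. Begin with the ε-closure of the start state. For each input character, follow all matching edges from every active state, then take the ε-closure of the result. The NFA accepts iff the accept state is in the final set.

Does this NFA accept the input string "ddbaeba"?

Answer: ACCEPT

Steps:
start: ε-closure({0}) = {0}
'd' @ 1: {1,2,4}
'd' @ 2: {5,6}
'b' @ 3: {7,8}
'a' @ 4: {3,4,9}  ✓accept
'e' @ 5: {5,6}
'b' @ 6: {7,8}
'a' @ 7: {3,4,9}  ✓accept
final: {3,4,9}; accept 3 in set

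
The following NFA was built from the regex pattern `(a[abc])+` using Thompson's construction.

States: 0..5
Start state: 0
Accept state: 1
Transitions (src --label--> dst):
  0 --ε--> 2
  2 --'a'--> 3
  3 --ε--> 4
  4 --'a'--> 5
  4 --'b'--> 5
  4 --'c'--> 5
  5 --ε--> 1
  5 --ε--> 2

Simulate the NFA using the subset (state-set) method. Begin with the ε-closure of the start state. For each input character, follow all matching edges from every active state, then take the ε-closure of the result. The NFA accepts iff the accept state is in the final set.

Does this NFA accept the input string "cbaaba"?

Answer: REJECT

Derivation:
initial (ε-close {0}): {0,2}
'c' @ 1: {}  — dead — no transitions
rest 'baaba' ignored (set empty)
end set {} — state 1 not in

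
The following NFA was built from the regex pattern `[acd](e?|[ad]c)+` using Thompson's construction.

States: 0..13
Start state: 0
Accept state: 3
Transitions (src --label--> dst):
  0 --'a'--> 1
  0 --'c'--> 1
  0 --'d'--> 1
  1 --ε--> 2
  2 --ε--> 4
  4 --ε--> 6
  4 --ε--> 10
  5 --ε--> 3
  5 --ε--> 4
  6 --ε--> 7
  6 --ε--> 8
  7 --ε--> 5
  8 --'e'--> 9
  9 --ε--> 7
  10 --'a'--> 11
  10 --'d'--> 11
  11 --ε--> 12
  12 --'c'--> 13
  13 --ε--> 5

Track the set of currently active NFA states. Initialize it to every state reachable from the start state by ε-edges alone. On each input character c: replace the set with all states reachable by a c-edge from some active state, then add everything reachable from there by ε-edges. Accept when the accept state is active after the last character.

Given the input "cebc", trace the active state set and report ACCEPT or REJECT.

Answer: REJECT

Trace:
S₀ = ε-closure({0}) = {0}
'c' @ 1: {1,2,3,4,5,6,7,8,10}  ✓accept
'e' @ 2: {3,4,5,6,7,8,9,10}  ✓accept
'b' @ 3: {}  — dead — no transitions
rest 'c' ignored (set empty)
after full input: {}  (accept=3 not in)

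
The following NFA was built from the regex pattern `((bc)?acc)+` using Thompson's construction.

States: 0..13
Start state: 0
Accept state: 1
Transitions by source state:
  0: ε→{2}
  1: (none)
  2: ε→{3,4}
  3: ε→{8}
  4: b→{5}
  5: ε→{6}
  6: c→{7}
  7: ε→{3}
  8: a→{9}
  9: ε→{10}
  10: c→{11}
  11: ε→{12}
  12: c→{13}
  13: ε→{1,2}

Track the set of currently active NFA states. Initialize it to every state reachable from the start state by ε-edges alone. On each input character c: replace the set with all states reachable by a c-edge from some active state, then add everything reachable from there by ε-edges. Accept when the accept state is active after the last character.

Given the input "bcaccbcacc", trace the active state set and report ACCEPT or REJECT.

initial (ε-close {0}): {0,2,3,4,8}
'b' @ 1: {5,6}
'c' @ 2: {3,7,8}
'a' @ 3: {9,10}
'c' @ 4: {11,12}
'c' @ 5: {1,2,3,4,8,13}  ✓accept
'b' @ 6: {5,6}
'c' @ 7: {3,7,8}
'a' @ 8: {9,10}
'c' @ 9: {11,12}
'c' @ 10: {1,2,3,4,8,13}  ✓accept
end set {1,2,3,4,8,13} — state 1 in

Answer: ACCEPT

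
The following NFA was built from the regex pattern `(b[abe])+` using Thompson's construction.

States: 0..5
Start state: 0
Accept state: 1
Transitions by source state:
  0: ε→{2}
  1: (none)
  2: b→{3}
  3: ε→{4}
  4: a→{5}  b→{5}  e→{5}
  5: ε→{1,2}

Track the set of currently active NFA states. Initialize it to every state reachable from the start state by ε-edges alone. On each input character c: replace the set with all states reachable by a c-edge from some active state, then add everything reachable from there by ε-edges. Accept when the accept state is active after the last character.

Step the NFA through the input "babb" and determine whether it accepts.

Answer: ACCEPT

Trace:
start: ε-closure({0}) = {0,2}
'b' @ 1: {3,4}
'a' @ 2: {1,2,5}  [accepting]
'b' @ 3: {3,4}
'b' @ 4: {1,2,5}  [accepting]
end set {1,2,5} — state 1 in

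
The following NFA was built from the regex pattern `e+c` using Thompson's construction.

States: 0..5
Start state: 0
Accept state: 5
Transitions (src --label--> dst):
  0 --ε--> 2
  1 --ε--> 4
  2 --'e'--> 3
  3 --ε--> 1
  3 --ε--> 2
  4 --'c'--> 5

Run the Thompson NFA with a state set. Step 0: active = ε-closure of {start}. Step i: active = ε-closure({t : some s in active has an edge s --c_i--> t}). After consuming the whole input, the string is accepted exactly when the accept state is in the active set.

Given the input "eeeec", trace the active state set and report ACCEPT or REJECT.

start: ε-closure({0}) = {0,2}
'e' @ 1: {1,2,3,4}
'e' @ 2: {1,2,3,4}
'e' @ 3: {1,2,3,4}
'e' @ 4: {1,2,3,4}
'c' @ 5: {5}  (accept∈set)
end set {5} — state 5 in

Answer: ACCEPT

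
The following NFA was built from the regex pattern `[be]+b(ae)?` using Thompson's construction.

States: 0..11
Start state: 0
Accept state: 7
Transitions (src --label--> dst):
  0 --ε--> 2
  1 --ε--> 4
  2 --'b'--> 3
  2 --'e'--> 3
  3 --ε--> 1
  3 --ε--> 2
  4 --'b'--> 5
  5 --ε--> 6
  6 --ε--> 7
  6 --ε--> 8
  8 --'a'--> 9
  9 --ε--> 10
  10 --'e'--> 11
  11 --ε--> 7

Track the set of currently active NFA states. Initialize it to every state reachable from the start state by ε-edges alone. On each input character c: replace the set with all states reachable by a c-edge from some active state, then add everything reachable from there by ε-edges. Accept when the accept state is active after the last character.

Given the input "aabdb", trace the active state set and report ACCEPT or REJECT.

S₀ = ε-closure({0}) = {0,2}
'a' @ 1: {}  — state set empty
rest 'abdb' ignored (set empty)
after full input: {}  (accept=7 not in)

Answer: REJECT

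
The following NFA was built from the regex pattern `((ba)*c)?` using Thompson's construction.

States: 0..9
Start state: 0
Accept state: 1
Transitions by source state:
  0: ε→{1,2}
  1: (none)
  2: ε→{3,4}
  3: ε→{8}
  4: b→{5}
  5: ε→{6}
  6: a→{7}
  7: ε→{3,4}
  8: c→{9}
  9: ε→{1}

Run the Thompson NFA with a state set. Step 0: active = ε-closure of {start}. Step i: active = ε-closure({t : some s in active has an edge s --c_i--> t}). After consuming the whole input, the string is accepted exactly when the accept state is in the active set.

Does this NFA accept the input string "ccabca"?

start: ε-closure({0}) = {0,1,2,3,4,8}
'c' @ 1: {1,9}  ✓accept
'c' @ 2: {}  — state set empty
rest 'abca' ignored (set empty)
end set {} — state 1 not in

Answer: REJECT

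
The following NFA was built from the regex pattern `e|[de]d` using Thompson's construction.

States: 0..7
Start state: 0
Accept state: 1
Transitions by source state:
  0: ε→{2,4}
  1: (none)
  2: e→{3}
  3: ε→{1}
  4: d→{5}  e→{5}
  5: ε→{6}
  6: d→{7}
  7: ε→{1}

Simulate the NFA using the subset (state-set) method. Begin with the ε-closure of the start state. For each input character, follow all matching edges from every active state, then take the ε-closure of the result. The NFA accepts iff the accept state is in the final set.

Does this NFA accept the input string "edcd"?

initial (ε-close {0}): {0,2,4}
'e' @ 1: {1,3,5,6}  [accepting]
'd' @ 2: {1,7}  [accepting]
'c' @ 3: {}  — state set empty
rest 'd' ignored (set empty)
end set {} — state 1 not in

Answer: REJECT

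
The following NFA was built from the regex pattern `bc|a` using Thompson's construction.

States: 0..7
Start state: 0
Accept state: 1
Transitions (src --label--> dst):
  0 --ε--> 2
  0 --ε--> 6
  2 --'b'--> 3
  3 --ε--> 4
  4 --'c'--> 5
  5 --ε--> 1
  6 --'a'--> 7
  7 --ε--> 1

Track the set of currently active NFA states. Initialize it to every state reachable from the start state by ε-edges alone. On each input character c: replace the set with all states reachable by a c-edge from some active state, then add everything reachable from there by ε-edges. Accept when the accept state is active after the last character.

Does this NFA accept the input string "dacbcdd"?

Answer: REJECT

Steps:
initial (ε-close {0}): {0,2,6}
'd' @ 1: {}  — no active states
rest 'acbcdd' ignored (set empty)
end set {} — state 1 not in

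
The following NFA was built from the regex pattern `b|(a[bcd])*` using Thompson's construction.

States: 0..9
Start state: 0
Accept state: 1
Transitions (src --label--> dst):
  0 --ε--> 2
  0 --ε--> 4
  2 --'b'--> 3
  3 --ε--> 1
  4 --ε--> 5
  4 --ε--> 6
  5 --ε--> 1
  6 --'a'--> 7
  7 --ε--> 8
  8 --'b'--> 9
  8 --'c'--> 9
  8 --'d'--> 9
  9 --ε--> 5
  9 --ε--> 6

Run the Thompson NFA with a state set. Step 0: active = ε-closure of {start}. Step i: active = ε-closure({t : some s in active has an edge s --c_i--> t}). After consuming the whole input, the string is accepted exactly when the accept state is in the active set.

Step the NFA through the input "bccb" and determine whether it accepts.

S₀ = ε-closure({0}) = {0,1,2,4,5,6}
'b' @ 1: {1,3}  (accept∈set)
'c' @ 2: {}  — no active states
rest 'cb' ignored (set empty)
end set {} — state 1 not in

Answer: REJECT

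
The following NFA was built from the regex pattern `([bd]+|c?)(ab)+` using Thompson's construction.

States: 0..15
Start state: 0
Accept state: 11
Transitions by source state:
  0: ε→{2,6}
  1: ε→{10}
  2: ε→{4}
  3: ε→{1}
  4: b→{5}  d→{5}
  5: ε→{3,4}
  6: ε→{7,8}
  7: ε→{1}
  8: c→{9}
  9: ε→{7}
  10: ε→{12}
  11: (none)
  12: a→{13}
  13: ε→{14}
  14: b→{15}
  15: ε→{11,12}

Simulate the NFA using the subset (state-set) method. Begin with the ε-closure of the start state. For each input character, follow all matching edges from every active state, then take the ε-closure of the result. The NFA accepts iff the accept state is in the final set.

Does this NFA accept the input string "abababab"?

start: ε-closure({0}) = {0,1,2,4,6,7,8,10,12}
'a' @ 1: {13,14}
'b' @ 2: {11,12,15}  ✓accept
'a' @ 3: {13,14}
'b' @ 4: {11,12,15}  ✓accept
'a' @ 5: {13,14}
'b' @ 6: {11,12,15}  ✓accept
'a' @ 7: {13,14}
'b' @ 8: {11,12,15}  ✓accept
after full input: {11,12,15}  (accept=11 in)

Answer: ACCEPT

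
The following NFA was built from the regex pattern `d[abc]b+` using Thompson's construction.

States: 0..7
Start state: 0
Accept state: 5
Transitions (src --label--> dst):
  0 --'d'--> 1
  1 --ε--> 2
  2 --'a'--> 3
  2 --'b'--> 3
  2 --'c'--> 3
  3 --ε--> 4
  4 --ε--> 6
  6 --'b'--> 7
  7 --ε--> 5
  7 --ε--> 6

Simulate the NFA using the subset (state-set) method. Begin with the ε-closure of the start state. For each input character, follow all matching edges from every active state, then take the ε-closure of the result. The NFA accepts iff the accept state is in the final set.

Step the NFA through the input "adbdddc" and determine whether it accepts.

initial (ε-close {0}): {0}
'a' @ 1: {}  — no active states
rest 'dbdddc' ignored (set empty)
end set {} — state 5 not in

Answer: REJECT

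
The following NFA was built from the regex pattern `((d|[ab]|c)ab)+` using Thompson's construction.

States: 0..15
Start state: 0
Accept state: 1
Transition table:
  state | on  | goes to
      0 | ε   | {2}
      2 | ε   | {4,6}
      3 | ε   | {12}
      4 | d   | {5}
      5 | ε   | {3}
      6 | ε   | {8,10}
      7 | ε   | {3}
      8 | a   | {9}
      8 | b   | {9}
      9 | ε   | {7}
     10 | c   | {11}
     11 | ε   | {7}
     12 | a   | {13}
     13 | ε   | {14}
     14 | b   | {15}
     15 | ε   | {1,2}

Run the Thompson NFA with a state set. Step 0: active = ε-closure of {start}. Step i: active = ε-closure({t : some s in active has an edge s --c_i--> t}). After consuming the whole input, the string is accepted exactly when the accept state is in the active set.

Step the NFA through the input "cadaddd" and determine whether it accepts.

start: ε-closure({0}) = {0,2,4,6,8,10}
'c' @ 1: {3,7,11,12}
'a' @ 2: {13,14}
'd' @ 3: {}  — dead — no transitions
rest 'addd' ignored (set empty)
after full input: {}  (accept=1 not in)

Answer: REJECT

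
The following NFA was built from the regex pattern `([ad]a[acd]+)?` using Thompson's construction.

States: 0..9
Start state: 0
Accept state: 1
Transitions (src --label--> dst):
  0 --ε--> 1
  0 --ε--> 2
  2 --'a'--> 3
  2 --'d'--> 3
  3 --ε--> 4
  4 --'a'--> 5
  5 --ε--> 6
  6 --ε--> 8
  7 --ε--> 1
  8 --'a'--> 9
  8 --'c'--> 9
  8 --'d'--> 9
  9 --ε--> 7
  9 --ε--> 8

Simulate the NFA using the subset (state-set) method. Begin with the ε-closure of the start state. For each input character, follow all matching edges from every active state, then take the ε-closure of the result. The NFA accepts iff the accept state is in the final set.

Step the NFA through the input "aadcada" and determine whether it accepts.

Answer: ACCEPT

Derivation:
initial (ε-close {0}): {0,1,2}
'a' @ 1: {3,4}
'a' @ 2: {5,6,8}
'd' @ 3: {1,7,8,9}  (accept∈set)
'c' @ 4: {1,7,8,9}  (accept∈set)
'a' @ 5: {1,7,8,9}  (accept∈set)
'd' @ 6: {1,7,8,9}  (accept∈set)
'a' @ 7: {1,7,8,9}  (accept∈set)
after full input: {1,7,8,9}  (accept=1 in)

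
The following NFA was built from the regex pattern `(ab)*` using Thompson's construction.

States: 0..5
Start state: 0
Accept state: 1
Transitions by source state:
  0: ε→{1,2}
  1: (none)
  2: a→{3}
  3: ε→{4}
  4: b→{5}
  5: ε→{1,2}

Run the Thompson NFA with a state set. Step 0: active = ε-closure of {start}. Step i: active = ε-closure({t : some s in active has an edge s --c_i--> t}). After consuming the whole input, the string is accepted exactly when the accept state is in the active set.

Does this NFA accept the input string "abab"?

start: ε-closure({0}) = {0,1,2}
'a' @ 1: {3,4}
'b' @ 2: {1,2,5}  (accept∈set)
'a' @ 3: {3,4}
'b' @ 4: {1,2,5}  (accept∈set)
final: {1,2,5}; accept 1 in set

Answer: ACCEPT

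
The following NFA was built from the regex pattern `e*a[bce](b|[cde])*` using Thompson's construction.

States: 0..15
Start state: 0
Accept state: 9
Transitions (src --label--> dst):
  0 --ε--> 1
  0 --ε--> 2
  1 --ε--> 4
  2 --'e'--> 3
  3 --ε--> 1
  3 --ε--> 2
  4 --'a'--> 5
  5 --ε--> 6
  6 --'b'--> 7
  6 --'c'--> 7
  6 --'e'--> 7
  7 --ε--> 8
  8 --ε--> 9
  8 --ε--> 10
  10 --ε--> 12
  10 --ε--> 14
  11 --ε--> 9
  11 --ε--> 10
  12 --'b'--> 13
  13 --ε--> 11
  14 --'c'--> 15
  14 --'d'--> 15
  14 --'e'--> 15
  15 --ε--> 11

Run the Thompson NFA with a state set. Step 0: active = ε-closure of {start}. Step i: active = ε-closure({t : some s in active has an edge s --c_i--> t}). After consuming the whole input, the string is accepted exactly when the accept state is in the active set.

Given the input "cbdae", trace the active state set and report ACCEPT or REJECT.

Answer: REJECT

Steps:
initial (ε-close {0}): {0,1,2,4}
'c' @ 1: {}  — dead — no transitions
rest 'bdae' ignored (set empty)
end set {} — state 9 not in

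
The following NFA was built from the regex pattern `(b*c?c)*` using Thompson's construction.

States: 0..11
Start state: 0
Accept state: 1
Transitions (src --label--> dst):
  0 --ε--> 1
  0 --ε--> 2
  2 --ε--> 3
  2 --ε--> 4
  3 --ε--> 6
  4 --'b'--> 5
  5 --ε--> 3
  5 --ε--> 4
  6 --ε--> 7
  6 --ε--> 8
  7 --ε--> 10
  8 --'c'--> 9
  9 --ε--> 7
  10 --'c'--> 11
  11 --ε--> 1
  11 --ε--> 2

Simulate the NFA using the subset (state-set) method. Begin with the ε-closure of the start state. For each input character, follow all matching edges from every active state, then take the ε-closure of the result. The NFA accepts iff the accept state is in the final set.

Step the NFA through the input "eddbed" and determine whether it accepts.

initial (ε-close {0}): {0,1,2,3,4,6,7,8,10}
'e' @ 1: {}  — no active states
rest 'ddbed' ignored (set empty)
after full input: {}  (accept=1 not in)

Answer: REJECT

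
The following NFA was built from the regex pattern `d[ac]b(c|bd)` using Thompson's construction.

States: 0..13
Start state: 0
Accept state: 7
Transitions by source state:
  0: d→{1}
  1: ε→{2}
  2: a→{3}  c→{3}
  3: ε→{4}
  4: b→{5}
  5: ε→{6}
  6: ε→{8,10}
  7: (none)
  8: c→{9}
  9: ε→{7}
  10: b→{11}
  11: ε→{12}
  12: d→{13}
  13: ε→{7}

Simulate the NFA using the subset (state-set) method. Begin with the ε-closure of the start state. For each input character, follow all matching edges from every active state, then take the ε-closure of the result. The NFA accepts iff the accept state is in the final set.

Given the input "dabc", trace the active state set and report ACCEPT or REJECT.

S₀ = ε-closure({0}) = {0}
'd' @ 1: {1,2}
'a' @ 2: {3,4}
'b' @ 3: {5,6,8,10}
'c' @ 4: {7,9}  [accepting]
end set {7,9} — state 7 in

Answer: ACCEPT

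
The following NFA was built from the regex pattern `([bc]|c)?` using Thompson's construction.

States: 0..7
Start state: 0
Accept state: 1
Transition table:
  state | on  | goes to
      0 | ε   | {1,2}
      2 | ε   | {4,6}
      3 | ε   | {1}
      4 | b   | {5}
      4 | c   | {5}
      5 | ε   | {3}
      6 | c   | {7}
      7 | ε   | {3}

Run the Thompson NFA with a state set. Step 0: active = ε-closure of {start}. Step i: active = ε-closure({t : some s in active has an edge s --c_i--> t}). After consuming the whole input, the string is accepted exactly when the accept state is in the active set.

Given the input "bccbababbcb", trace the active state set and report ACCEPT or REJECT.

S₀ = ε-closure({0}) = {0,1,2,4,6}
'b' @ 1: {1,3,5}  [accepting]
'c' @ 2: {}  — no active states
rest 'cbababbcb' ignored (set empty)
after full input: {}  (accept=1 not in)

Answer: REJECT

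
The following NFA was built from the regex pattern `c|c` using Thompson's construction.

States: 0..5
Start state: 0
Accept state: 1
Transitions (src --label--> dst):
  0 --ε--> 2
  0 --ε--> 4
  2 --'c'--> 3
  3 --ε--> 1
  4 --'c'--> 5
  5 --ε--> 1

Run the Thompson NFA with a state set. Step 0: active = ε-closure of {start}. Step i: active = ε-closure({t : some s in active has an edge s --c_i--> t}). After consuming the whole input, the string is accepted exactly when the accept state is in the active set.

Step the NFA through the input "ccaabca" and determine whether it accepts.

Answer: REJECT

Derivation:
start: ε-closure({0}) = {0,2,4}
'c' @ 1: {1,3,5}  (accept∈set)
'c' @ 2: {}  — no active states
rest 'aabca' ignored (set empty)
end set {} — state 1 not in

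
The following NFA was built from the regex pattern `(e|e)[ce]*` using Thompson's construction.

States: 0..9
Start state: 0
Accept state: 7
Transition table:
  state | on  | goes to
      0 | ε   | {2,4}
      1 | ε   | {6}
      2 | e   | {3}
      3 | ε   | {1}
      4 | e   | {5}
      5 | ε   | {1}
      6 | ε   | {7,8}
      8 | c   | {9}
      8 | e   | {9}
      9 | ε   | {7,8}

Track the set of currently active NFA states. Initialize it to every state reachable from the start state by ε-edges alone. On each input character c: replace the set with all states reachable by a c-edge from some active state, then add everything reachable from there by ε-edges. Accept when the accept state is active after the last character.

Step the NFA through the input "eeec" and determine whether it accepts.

Answer: ACCEPT

Steps:
S₀ = ε-closure({0}) = {0,2,4}
'e' @ 1: {1,3,5,6,7,8}  ✓accept
'e' @ 2: {7,8,9}  ✓accept
'e' @ 3: {7,8,9}  ✓accept
'c' @ 4: {7,8,9}  ✓accept
final: {7,8,9}; accept 7 in set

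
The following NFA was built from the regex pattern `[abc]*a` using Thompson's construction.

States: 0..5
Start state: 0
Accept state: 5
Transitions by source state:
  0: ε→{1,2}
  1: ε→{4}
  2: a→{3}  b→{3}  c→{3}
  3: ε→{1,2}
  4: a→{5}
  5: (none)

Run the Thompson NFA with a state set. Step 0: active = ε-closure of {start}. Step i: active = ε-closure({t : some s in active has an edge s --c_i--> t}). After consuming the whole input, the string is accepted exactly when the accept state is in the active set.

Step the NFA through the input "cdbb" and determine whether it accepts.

S₀ = ε-closure({0}) = {0,1,2,4}
'c' @ 1: {1,2,3,4}
'd' @ 2: {}  — no active states
rest 'bb' ignored (set empty)
after full input: {}  (accept=5 not in)

Answer: REJECT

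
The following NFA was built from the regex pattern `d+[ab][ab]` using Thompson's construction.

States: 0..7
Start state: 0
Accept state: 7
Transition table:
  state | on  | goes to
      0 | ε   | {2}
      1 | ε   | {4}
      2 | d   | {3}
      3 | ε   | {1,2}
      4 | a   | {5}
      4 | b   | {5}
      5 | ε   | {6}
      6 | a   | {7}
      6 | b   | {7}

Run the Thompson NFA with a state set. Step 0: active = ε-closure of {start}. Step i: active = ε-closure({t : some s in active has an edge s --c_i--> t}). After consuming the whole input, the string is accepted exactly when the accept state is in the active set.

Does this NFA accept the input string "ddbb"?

initial (ε-close {0}): {0,2}
'd' @ 1: {1,2,3,4}
'd' @ 2: {1,2,3,4}
'b' @ 3: {5,6}
'b' @ 4: {7}  [accepting]
end set {7} — state 7 in

Answer: ACCEPT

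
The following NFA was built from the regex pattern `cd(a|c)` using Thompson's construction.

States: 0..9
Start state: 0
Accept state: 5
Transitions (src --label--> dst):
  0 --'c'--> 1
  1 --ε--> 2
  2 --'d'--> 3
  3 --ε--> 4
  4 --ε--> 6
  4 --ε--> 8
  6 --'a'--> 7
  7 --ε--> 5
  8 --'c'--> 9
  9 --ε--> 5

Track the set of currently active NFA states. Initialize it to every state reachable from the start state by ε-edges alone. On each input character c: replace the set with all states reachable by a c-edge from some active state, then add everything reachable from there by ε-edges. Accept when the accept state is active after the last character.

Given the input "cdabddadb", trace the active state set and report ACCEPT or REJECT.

start: ε-closure({0}) = {0}
'c' @ 1: {1,2}
'd' @ 2: {3,4,6,8}
'a' @ 3: {5,7}  (accept∈set)
'b' @ 4: {}  — dead — no transitions
rest 'ddadb' ignored (set empty)
end set {} — state 5 not in

Answer: REJECT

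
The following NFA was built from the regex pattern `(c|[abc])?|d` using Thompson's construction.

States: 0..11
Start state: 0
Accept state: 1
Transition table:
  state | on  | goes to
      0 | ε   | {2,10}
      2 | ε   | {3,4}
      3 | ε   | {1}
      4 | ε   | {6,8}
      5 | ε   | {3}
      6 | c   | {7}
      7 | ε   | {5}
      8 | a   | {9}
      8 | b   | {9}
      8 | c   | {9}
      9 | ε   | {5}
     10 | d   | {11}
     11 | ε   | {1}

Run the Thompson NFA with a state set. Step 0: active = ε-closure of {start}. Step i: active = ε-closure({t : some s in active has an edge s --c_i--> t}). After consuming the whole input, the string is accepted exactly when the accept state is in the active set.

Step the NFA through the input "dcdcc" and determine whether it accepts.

Answer: REJECT

Trace:
initial (ε-close {0}): {0,1,2,3,4,6,8,10}
'd' @ 1: {1,11}  ✓accept
'c' @ 2: {}  — no active states
rest 'dcc' ignored (set empty)
end set {} — state 1 not in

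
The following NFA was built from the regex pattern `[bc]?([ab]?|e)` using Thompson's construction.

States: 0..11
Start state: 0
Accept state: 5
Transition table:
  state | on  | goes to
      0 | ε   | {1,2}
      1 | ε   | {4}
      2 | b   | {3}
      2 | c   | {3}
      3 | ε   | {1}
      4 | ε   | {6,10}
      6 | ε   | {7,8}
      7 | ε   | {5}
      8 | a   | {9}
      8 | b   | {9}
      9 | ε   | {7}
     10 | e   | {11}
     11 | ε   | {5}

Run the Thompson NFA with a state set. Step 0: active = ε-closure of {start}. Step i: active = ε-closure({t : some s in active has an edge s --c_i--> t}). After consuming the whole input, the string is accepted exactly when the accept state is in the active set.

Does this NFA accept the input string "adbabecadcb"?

S₀ = ε-closure({0}) = {0,1,2,4,5,6,7,8,10}
'a' @ 1: {5,7,9}  ✓accept
'd' @ 2: {}  — state set empty
rest 'babecadcb' ignored (set empty)
end set {} — state 5 not in

Answer: REJECT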